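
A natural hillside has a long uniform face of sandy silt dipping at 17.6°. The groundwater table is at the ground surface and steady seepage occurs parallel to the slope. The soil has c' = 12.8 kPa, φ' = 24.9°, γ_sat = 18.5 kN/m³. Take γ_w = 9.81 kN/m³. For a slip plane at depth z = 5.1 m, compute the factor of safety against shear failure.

With seepage parallel to the slope and the water table at the surface, the effective normal stress on the slip plane uses the buoyant unit weight γ' = γ_sat − γ_w while the driving shear stress uses γ_sat:
FS = [c' + γ' z cos²β tanφ'] / [γ_sat z sinβ cosβ]
γ' = 18.5 − 9.81 = 8.69 kN/m³
Numerator = 12.8 + 8.69·5.1·cos²17.6°·tan24.9° = 12.8 + 8.69·5.1·0.9086·0.4642 = 31.491 kPa
Denominator = 18.5·5.1·sin17.6°·cos17.6° = 18.5·5.1·0.3024·0.9532 = 27.193 kPa
FS = 31.491 / 27.193 = 1.158

FS = 1.16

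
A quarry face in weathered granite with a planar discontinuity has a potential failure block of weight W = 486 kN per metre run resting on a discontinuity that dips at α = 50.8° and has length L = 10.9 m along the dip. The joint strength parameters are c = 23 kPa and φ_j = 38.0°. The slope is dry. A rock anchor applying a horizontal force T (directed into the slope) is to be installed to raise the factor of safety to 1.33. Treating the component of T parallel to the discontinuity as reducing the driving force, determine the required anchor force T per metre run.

T = 7 kN/m

Resolving forces along and normal to the sliding plane, with the horizontal anchor force T adding T·sinα to the effective normal force and T·cosα acting up the plane against the driving force:
FS = [cL + (W cosα + T sinα) tanφ_j] / [W sinα − T cosα]
Without the anchor: N' = 307.2 kN/m, driving T_d = 376.6 kN/m, resisting R = 23·10.9 + 307.2·tan38.0° = 490.7 kN/m, FS = 1.30.
Setting FS = 1.33 and solving for T:
1.33·(376.6 − T cos50.8°) = 490.7 + T sin50.8°·tan38.0°
T·(sin50.8°·tan38.0° + 1.33·cos50.8°) = 1.33·376.6 − 490.7
T·(0.7749·0.7813 + 1.33·0.6320) = 500.9 − 490.7 = 10.2
T·1.4461 = 10.2
T = 7.1 kN/m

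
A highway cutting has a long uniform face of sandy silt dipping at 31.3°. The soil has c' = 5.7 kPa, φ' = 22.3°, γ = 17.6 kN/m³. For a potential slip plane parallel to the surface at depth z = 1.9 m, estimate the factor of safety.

FS = 1.06

For an infinite slope with a slip plane parallel to the surface (no pore pressure): FS = [c' + γz cos²β tanφ'] / [γz sinβ cosβ].
γz = 17.6·1.9 = 33.44 kN/m²
Numerator = 5.7 + 33.44·cos²31.3°·tan22.3° = 5.7 + 33.44·0.7301·0.4101 = 15.713 kPa
Denominator = 33.44·sin31.3°·cos31.3° = 33.44·0.5195·0.8545 = 14.844 kPa
FS = 15.713 / 14.844 = 1.059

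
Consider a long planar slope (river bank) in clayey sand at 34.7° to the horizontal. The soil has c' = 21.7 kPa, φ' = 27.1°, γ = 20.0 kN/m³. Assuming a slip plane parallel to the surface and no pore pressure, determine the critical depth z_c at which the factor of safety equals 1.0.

Setting FS = 1.00 in FS = [c' + γz cos²β tanφ'] / [γz sinβ cosβ] and solving for z:
z = c' / [γ cosβ (FS·sinβ − cosβ·tanφ')]
  = 21.7 / [20.0·cos34.7°·(1.00·sin34.7° − cos34.7°·tan27.1°)]
  = 21.7 / [20.0·0.8221·(1.00·0.5693 − 0.8221·0.5117)]
  = 21.7 / 2.4429 = 8.883 m

z_c = 8.88 m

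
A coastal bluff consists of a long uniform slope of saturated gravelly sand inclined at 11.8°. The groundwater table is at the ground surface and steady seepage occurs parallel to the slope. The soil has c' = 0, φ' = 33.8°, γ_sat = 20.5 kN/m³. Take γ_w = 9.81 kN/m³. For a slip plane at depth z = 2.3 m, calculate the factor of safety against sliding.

With seepage parallel to the slope and the water table at the surface, the effective normal stress on the slip plane uses the buoyant unit weight γ' = γ_sat − γ_w while the driving shear stress uses γ_sat:
FS = [c' + γ' z cos²β tanφ'] / [γ_sat z sinβ cosβ]
(For c' = 0 this reduces to FS = (γ'/γ_sat)·tanφ'/tanβ.)
γ' = 20.5 − 9.81 = 10.69 kN/m³
Numerator = 0.0 + 10.69·2.3·cos²11.8°·tan33.8° = 0.0 + 10.69·2.3·0.9582·0.6694 = 15.771 kPa
Denominator = 20.5·2.3·sin11.8°·cos11.8° = 20.5·2.3·0.2045·0.9789 = 9.438 kPa
FS = 15.771 / 9.438 = 1.671

FS = 1.67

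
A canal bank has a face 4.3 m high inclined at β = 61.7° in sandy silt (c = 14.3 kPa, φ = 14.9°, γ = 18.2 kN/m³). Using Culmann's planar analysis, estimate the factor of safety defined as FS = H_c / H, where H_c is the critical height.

H_c = (4c/γ) · sinβ cosφ / [1 − cos(β − φ)]
    = (4·14.3/18.2) · sin61.7°·cos14.9° / [1 − cos46.8°]
    = 3.143 · 0.8509 / 0.3155 = 8.48 m
FS = H_c / H = 8.48 / 4.3 = 1.971

FS = 1.97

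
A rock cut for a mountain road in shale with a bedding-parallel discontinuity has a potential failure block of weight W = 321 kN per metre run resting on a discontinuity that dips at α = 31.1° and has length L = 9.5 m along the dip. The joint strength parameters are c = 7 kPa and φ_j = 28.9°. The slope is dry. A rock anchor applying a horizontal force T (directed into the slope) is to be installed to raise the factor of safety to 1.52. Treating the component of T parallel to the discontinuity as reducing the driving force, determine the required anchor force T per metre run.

T = 21 kN/m

Resolving forces along and normal to the sliding plane, with the horizontal anchor force T adding T·sinα to the effective normal force and T·cosα acting up the plane against the driving force:
FS = [cL + (W cosα + T sinα) tanφ_j] / [W sinα − T cosα]
Without the anchor: N' = 274.9 kN/m, driving T_d = 165.8 kN/m, resisting R = 7·9.5 + 274.9·tan28.9° = 218.2 kN/m, FS = 1.32.
Setting FS = 1.52 and solving for T:
1.52·(165.8 − T cos31.1°) = 218.2 + T sin31.1°·tan28.9°
T·(sin31.1°·tan28.9° + 1.52·cos31.1°) = 1.52·165.8 − 218.2
T·(0.5165·0.5520 + 1.52·0.8563) = 252.0 − 218.2 = 33.8
T·1.5867 = 33.8
T = 21.3 kN/m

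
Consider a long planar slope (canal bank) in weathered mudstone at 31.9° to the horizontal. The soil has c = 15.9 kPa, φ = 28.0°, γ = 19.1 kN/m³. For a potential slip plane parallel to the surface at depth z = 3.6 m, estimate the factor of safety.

FS = 1.37

For an infinite slope with a slip plane parallel to the surface (no pore pressure): FS = [c + γz cos²β tanφ] / [γz sinβ cosβ].
γz = 19.1·3.6 = 68.76 kN/m²
Numerator = 15.9 + 68.76·cos²31.9°·tan28.0° = 15.9 + 68.76·0.7208·0.5317 = 42.251 kPa
Denominator = 68.76·sin31.9°·cos31.9° = 68.76·0.5284·0.8490 = 30.848 kPa
FS = 42.251 / 30.848 = 1.370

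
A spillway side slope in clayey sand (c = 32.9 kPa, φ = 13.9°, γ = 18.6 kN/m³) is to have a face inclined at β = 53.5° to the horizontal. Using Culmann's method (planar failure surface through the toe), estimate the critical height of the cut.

H_c = 24.06 m

Culmann's analysis gives the critical failure plane at α_cr = (β + φ)/2 = (53.5 + 13.9)/2 = 33.7°, and the critical height
H_c = (4c/γ) · sinβ cosφ / [1 − cos(β − φ)]
    = (4·32.9/18.6) · sin53.5°·cos13.9° / [1 − cos(39.6°)]
    = 7.075 · 0.8039·0.9707 / [1 − 0.7705]
    = 7.075 · 0.7803 / 0.2295
    = 24.06 m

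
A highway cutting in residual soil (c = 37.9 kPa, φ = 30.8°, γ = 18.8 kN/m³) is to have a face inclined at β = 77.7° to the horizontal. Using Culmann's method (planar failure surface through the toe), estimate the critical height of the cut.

Culmann's analysis gives the critical failure plane at α_cr = (β + φ)/2 = (77.7 + 30.8)/2 = 54.2°, and the critical height
H_c = (4c/γ) · sinβ cosφ / [1 − cos(β − φ)]
    = (4·37.9/18.8) · sin77.7°·cos30.8° / [1 − cos(46.9°)]
    = 8.064 · 0.9770·0.8590 / [1 − 0.6833]
    = 8.064 · 0.8392 / 0.3167
    = 21.37 m

H_c = 21.37 m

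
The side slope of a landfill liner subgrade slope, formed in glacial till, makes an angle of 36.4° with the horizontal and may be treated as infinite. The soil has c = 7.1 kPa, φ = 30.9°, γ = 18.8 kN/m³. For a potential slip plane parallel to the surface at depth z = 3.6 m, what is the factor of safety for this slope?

For an infinite slope with a slip plane parallel to the surface (no pore pressure): FS = [c + γz cos²β tanφ] / [γz sinβ cosβ].
γz = 18.8·3.6 = 67.68 kN/m²
Numerator = 7.1 + 67.68·cos²36.4°·tan30.9° = 7.1 + 67.68·0.6479·0.5985 = 33.342 kPa
Denominator = 67.68·sin36.4°·cos36.4° = 67.68·0.5934·0.8049 = 32.327 kPa
FS = 33.342 / 32.327 = 1.031

FS = 1.03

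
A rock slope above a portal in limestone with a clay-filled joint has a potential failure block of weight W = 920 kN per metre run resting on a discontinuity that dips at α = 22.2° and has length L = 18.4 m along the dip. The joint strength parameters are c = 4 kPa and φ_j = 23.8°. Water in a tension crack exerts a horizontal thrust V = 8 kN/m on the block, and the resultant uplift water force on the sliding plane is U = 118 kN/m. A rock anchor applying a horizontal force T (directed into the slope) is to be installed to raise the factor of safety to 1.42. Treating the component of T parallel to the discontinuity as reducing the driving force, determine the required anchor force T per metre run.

T = 73 kN/m

Resolving forces along and normal to the sliding plane, with the horizontal anchor force T adding T·sinα to the effective normal force and T·cosα acting up the plane against the driving force:
FS = [cL + (W cosα − U − V sinα + T sinα) tanφ_j] / [W sinα + V cosα − T cosα]
Without the anchor: N' = 730.8 kN/m, driving T_d = 355.0 kN/m, resisting R = 4·18.4 + 730.8·tan23.8° = 395.9 kN/m, FS = 1.12.
Setting FS = 1.42 and solving for T:
1.42·(355.0 − T cos22.2°) = 395.9 + T sin22.2°·tan23.8°
T·(sin22.2°·tan23.8° + 1.42·cos22.2°) = 1.42·355.0 − 395.9
T·(0.3778·0.4411 + 1.42·0.9259) = 504.1 − 395.9 = 108.2
T·1.4814 = 108.2
T = 73.1 kN/m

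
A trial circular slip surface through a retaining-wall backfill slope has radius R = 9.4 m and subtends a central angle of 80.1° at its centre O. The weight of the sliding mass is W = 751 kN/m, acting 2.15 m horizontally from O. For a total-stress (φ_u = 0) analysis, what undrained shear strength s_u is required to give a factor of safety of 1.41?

FS = s_u·L_a·R / (W·d), so s_u = FS·W·d / (L_a·R).
Arc length L_a = R·θ = 9.4·(80.1°·π/180) = 9.4·1.3980 = 13.14 m
s_u = 1.41·751·2.15 / (13.14·9.4) = 2276.7 / 123.53 = 18.43 kPa

s_u = 18.4 kPa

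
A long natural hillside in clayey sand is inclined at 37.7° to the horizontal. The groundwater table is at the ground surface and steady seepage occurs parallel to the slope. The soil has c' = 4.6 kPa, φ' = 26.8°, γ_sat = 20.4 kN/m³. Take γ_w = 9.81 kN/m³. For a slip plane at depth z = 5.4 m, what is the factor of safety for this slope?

FS = 0.43

With seepage parallel to the slope and the water table at the surface, the effective normal stress on the slip plane uses the buoyant unit weight γ' = γ_sat − γ_w while the driving shear stress uses γ_sat:
FS = [c' + γ' z cos²β tanφ'] / [γ_sat z sinβ cosβ]
γ' = 20.4 − 9.81 = 10.59 kN/m³
Numerator = 4.6 + 10.59·5.4·cos²37.7°·tan26.8° = 4.6 + 10.59·5.4·0.6260·0.5051 = 22.684 kPa
Denominator = 20.4·5.4·sin37.7°·cos37.7° = 20.4·5.4·0.6115·0.7912 = 53.301 kPa
FS = 22.684 / 53.301 = 0.426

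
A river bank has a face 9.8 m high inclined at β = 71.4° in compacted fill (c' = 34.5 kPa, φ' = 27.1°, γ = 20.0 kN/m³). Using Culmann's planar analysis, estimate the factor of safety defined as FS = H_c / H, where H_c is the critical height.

H_c = (4c'/γ) · sinβ cosφ' / [1 − cos(β − φ')]
    = (4·34.5/20.0) · sin71.4°·cos27.1° / [1 − cos44.3°]
    = 6.900 · 0.8437 / 0.2843 = 20.48 m
FS = H_c / H = 20.48 / 9.8 = 2.089

FS = 2.09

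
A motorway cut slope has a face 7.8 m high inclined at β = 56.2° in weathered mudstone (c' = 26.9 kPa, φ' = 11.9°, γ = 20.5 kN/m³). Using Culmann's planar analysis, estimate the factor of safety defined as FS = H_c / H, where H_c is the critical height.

H_c = (4c'/γ) · sinβ cosφ' / [1 − cos(β − φ')]
    = (4·26.9/20.5) · sin56.2°·cos11.9° / [1 − cos44.3°]
    = 5.249 · 0.8131 / 0.2843 = 15.01 m
FS = H_c / H = 15.01 / 7.8 = 1.925

FS = 1.92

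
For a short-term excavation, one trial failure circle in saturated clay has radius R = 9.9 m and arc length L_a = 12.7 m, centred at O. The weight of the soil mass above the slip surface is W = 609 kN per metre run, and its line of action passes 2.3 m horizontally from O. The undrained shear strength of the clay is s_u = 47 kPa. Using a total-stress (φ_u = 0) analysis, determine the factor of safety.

Taking moments about the centre O, the resisting moment is provided by the undrained shear strength acting along the arc:
M_R = s_u·L_a·R = 47·12.70·9.9 = 5909.3 kN·m/m
M_D = W·d = 609·2.3 = 1400.7 kN·m/m
FS = M_R / M_D = 5909.3 / 1400.7 = 4.219

FS = 4.22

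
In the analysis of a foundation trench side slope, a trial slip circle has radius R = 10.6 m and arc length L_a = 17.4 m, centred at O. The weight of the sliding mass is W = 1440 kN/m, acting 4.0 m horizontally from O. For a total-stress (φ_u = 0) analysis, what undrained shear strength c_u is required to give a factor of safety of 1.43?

c_u = 44.7 kPa

FS = c_u·L_a·R / (W·d), so c_u = FS·W·d / (L_a·R).
c_u = 1.43·1440·4.0 / (17.40·10.6) = 8236.8 / 184.44 = 44.66 kPa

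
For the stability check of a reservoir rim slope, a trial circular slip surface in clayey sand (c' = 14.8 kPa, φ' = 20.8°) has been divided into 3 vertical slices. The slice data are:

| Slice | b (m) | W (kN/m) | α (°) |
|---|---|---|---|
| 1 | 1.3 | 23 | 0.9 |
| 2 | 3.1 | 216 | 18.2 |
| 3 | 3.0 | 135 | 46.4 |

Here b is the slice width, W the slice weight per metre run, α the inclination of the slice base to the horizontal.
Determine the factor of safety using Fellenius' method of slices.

Ordinary method of slices: FS = Σ[c'·Δl_i + (W_i cosα_i)·tanφ'] / Σ W_i sinα_i, with Δl_i = b_i / cosα_i.
Slice 1: Δl = 1.3/cos0.9° = 1.300 m; N'_1 = 23·cos0.9° = 23.0; c'Δl = 19.24; W sinα = 0.4
Slice 2: Δl = 3.1/cos18.2° = 3.263 m; N'_2 = 216·cos18.2° = 205.2; c'Δl = 48.30; W sinα = 67.5
Slice 3: Δl = 3.0/cos46.4° = 4.350 m; N'_3 = 135·cos46.4° = 93.1; c'Δl = 64.38; W sinα = 97.8
Σc'Δl = 131.9 kN/m; ΣN' = 321.3 kN/m; ΣW sinα = 165.6 kN/m
Resisting = 131.9 + 321.3·tan20.8° = 131.9 + 122.0 = 254.0 kN/m
FS = 254.0 / 165.6 = 1.534

FS = 1.53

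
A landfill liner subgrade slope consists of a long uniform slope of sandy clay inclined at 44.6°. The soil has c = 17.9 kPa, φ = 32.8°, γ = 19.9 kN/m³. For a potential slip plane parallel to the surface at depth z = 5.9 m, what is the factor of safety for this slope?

FS = 0.96

For an infinite slope with a slip plane parallel to the surface (no pore pressure): FS = [c + γz cos²β tanφ] / [γz sinβ cosβ].
γz = 19.9·5.9 = 117.41 kN/m²
Numerator = 17.9 + 117.41·cos²44.6°·tan32.8° = 17.9 + 117.41·0.5070·0.6445 = 56.261 kPa
Denominator = 117.41·sin44.6°·cos44.6° = 117.41·0.7022·0.7120 = 58.699 kPa
FS = 56.261 / 58.699 = 0.958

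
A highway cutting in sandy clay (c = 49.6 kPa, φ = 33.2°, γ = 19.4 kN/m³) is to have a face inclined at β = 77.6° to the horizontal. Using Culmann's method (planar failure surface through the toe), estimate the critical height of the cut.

H_c = 29.27 m

Culmann's analysis gives the critical failure plane at α_cr = (β + φ)/2 = (77.6 + 33.2)/2 = 55.4°, and the critical height
H_c = (4c/γ) · sinβ cosφ / [1 − cos(β − φ)]
    = (4·49.6/19.4) · sin77.6°·cos33.2° / [1 − cos(44.4°)]
    = 10.227 · 0.9767·0.8368 / [1 − 0.7145]
    = 10.227 · 0.8172 / 0.2855
    = 29.27 m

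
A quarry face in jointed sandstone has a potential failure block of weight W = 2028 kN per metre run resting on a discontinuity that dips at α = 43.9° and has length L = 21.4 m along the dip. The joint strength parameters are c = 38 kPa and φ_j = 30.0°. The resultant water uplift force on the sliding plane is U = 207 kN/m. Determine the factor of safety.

Resolving the block weight along and normal to the plane and applying the Mohr–Coulomb strength on the joint:
N' = W cosα − U = 2028·cos43.9° − 207 = 1254.3 kN/m
Driving force T = W sinα = 2028·sin43.9° = 1406.2 kN/m
Resisting force R = c·L + N'·tanφ_j = 38·21.4 + 1254.3·tan30.0° = 813.2 + 724.2 = 1537.4 kN/m
FS = R / T = 1537.4 / 1406.2 = 1.093

FS = 1.09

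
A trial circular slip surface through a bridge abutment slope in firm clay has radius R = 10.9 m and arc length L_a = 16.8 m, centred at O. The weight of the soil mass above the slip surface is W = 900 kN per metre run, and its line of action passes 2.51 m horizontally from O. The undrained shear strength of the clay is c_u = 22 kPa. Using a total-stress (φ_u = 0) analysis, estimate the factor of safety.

Taking moments about the centre O, the resisting moment is provided by the undrained shear strength acting along the arc:
M_R = c_u·L_a·R = 22·16.80·10.9 = 4028.6 kN·m/m
M_D = W·d = 900·2.51 = 2259.0 kN·m/m
FS = M_R / M_D = 4028.6 / 2259.0 = 1.783

FS = 1.78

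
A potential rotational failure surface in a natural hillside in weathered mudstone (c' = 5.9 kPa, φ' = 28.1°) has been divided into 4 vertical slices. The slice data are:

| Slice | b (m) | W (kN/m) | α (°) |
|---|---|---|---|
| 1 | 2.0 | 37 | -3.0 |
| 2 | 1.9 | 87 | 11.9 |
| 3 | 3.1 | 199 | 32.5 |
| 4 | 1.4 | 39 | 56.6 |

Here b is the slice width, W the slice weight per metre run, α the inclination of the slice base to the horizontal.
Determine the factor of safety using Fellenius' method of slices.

Ordinary method of slices: FS = Σ[c'·Δl_i + (W_i cosα_i)·tanφ'] / Σ W_i sinα_i, with Δl_i = b_i / cosα_i.
Slice 1: Δl = 2.0/cos(-3.0°) = 2.003 m; N'_1 = 37·cos(-3.0°) = 36.9; c'Δl = 11.82; W sinα = -1.9
Slice 2: Δl = 1.9/cos11.9° = 1.942 m; N'_2 = 87·cos11.9° = 85.1; c'Δl = 11.46; W sinα = 17.9
Slice 3: Δl = 3.1/cos32.5° = 3.676 m; N'_3 = 199·cos32.5° = 167.8; c'Δl = 21.69; W sinα = 106.9
Slice 4: Δl = 1.4/cos56.6° = 2.543 m; N'_4 = 39·cos56.6° = 21.5; c'Δl = 15.01; W sinα = 32.6
Σc'Δl = 60.0 kN/m; ΣN' = 311.4 kN/m; ΣW sinα = 155.5 kN/m
Resisting = 60.0 + 311.4·tan28.1° = 60.0 + 166.3 = 226.2 kN/m
FS = 226.2 / 155.5 = 1.455

FS = 1.45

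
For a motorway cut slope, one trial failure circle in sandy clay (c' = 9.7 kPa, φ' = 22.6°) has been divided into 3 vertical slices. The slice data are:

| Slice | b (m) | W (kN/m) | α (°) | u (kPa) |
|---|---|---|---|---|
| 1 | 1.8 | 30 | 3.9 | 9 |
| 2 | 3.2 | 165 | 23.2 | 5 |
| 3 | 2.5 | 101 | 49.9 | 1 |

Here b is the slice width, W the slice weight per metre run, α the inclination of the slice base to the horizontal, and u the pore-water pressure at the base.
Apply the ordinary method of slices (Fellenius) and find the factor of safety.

Ordinary method of slices: FS = Σ[c'·Δl_i + (W_i cosα_i − u_i·Δl_i)·tanφ'] / Σ W_i sinα_i, with Δl_i = b_i / cosα_i.
Slice 1: Δl = 1.8/cos3.9° = 1.804 m; N'_1 = 30·cos3.9° − 9·1.804 = 13.7; c'Δl = 17.50; W sinα = 2.0
Slice 2: Δl = 3.2/cos23.2° = 3.482 m; N'_2 = 165·cos23.2° − 5·3.482 = 134.2; c'Δl = 33.77; W sinα = 65.0
Slice 3: Δl = 2.5/cos49.9° = 3.881 m; N'_3 = 101·cos49.9° − 1·3.881 = 61.2; c'Δl = 37.65; W sinα = 77.3
Σc'Δl = 88.9 kN/m; ΣN' = 209.1 kN/m; ΣW sinα = 144.3 kN/m
Resisting = 88.9 + 209.1·tan22.6° = 88.9 + 87.0 = 176.0 kN/m
FS = 176.0 / 144.3 = 1.219

FS = 1.22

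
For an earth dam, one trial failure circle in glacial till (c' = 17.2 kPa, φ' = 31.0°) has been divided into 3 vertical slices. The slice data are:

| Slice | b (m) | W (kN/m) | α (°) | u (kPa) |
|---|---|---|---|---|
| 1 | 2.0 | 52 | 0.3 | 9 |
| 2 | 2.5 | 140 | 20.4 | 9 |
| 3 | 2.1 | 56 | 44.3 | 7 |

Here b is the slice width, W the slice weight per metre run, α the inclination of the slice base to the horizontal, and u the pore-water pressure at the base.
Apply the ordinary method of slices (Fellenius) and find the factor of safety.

Ordinary method of slices: FS = Σ[c'·Δl_i + (W_i cosα_i − u_i·Δl_i)·tanφ'] / Σ W_i sinα_i, with Δl_i = b_i / cosα_i.
Slice 1: Δl = 2.0/cos0.3° = 2.000 m; N'_1 = 52·cos0.3° − 9·2.000 = 34.0; c'Δl = 34.40; W sinα = 0.3
Slice 2: Δl = 2.5/cos20.4° = 2.667 m; N'_2 = 140·cos20.4° − 9·2.667 = 107.2; c'Δl = 45.88; W sinα = 48.8
Slice 3: Δl = 2.1/cos44.3° = 2.934 m; N'_3 = 56·cos44.3° − 7·2.934 = 19.5; c'Δl = 50.47; W sinα = 39.1
Σc'Δl = 130.7 kN/m; ΣN' = 160.8 kN/m; ΣW sinα = 88.2 kN/m
Resisting = 130.7 + 160.8·tan31.0° = 130.7 + 96.6 = 227.3 kN/m
FS = 227.3 / 88.2 = 2.578

FS = 2.58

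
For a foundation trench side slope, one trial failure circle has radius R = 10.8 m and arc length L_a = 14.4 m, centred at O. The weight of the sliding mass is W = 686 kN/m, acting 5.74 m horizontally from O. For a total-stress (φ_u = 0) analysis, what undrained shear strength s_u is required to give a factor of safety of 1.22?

FS = s_u·L_a·R / (W·d), so s_u = FS·W·d / (L_a·R).
s_u = 1.22·686·5.74 / (14.40·10.8) = 4803.9 / 155.52 = 30.89 kPa

s_u = 30.9 kPa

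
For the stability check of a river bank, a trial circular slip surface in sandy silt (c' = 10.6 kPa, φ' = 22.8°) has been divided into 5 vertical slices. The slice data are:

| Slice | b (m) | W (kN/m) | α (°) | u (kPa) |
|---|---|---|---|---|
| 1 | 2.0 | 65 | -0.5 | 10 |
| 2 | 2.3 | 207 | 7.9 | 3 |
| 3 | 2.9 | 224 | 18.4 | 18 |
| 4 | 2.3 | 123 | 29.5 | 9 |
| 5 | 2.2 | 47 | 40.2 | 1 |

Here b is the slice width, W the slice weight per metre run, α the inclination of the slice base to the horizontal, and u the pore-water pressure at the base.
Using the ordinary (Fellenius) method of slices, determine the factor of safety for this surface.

Ordinary method of slices: FS = Σ[c'·Δl_i + (W_i cosα_i − u_i·Δl_i)·tanφ'] / Σ W_i sinα_i, with Δl_i = b_i / cosα_i.
Slice 1: Δl = 2.0/cos(-0.5°) = 2.000 m; N'_1 = 65·cos(-0.5°) − 10·2.000 = 45.0; c'Δl = 21.20; W sinα = -0.6
Slice 2: Δl = 2.3/cos7.9° = 2.322 m; N'_2 = 207·cos7.9° − 3·2.322 = 198.1; c'Δl = 24.61; W sinα = 28.5
Slice 3: Δl = 2.9/cos18.4° = 3.056 m; N'_3 = 224·cos18.4° − 18·3.056 = 157.5; c'Δl = 32.40; W sinα = 70.7
Slice 4: Δl = 2.3/cos29.5° = 2.643 m; N'_4 = 123·cos29.5° − 9·2.643 = 83.3; c'Δl = 28.01; W sinα = 60.6
Slice 5: Δl = 2.2/cos40.2° = 2.880 m; N'_5 = 47·cos40.2° − 1·2.880 = 33.0; c'Δl = 30.53; W sinα = 30.3
Σc'Δl = 136.8 kN/m; ΣN' = 516.9 kN/m; ΣW sinα = 189.5 kN/m
Resisting = 136.8 + 516.9·tan22.8° = 136.8 + 217.3 = 354.0 kN/m
FS = 354.0 / 189.5 = 1.868

FS = 1.87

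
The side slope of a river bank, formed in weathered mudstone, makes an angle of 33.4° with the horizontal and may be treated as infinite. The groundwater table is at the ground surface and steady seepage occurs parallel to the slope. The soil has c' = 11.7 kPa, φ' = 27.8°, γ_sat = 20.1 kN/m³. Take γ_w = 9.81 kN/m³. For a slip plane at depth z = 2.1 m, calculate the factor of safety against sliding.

FS = 1.01

With seepage parallel to the slope and the water table at the surface, the effective normal stress on the slip plane uses the buoyant unit weight γ' = γ_sat − γ_w while the driving shear stress uses γ_sat:
FS = [c' + γ' z cos²β tanφ'] / [γ_sat z sinβ cosβ]
γ' = 20.1 − 9.81 = 10.29 kN/m³
Numerator = 11.7 + 10.29·2.1·cos²33.4°·tan27.8° = 11.7 + 10.29·2.1·0.6970·0.5272 = 19.641 kPa
Denominator = 20.1·2.1·sin33.4°·cos33.4° = 20.1·2.1·0.5505·0.8348 = 19.398 kPa
FS = 19.641 / 19.398 = 1.012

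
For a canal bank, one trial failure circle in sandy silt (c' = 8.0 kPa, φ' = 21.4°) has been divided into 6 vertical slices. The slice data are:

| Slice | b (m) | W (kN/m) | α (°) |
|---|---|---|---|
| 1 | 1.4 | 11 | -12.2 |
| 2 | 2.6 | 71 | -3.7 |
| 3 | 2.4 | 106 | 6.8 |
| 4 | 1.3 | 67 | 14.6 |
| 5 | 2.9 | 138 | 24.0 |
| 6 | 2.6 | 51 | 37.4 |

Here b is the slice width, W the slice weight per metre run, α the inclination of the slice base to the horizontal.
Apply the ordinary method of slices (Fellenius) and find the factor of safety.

Ordinary method of slices: FS = Σ[c'·Δl_i + (W_i cosα_i)·tanφ'] / Σ W_i sinα_i, with Δl_i = b_i / cosα_i.
Slice 1: Δl = 1.4/cos(-12.2°) = 1.432 m; N'_1 = 11·cos(-12.2°) = 10.8; c'Δl = 11.46; W sinα = -2.3
Slice 2: Δl = 2.6/cos(-3.7°) = 2.605 m; N'_2 = 71·cos(-3.7°) = 70.9; c'Δl = 20.84; W sinα = -4.6
Slice 3: Δl = 2.4/cos6.8° = 2.417 m; N'_3 = 106·cos6.8° = 105.3; c'Δl = 19.34; W sinα = 12.6
Slice 4: Δl = 1.3/cos14.6° = 1.343 m; N'_4 = 67·cos14.6° = 64.8; c'Δl = 10.75; W sinα = 16.9
Slice 5: Δl = 2.9/cos24.0° = 3.174 m; N'_5 = 138·cos24.0° = 126.1; c'Δl = 25.40; W sinα = 56.1
Slice 6: Δl = 2.6/cos37.4° = 3.273 m; N'_6 = 51·cos37.4° = 40.5; c'Δl = 26.18; W sinα = 31.0
Σc'Δl = 114.0 kN/m; ΣN' = 418.3 kN/m; ΣW sinα = 109.6 kN/m
Resisting = 114.0 + 418.3·tan21.4° = 114.0 + 163.9 = 277.9 kN/m
FS = 277.9 / 109.6 = 2.535

FS = 2.53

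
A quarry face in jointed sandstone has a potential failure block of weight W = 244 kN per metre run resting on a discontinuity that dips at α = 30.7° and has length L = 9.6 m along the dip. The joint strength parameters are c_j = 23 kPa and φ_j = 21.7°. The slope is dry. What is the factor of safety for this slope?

Resolving the block weight along and normal to the plane and applying the Mohr–Coulomb strength on the joint:
N' = W cosα = 244·cos30.7° = 209.8 kN/m
Driving force T = W sinα = 244·sin30.7° = 124.6 kN/m
Resisting force R = c_j·L + N'·tanφ_j = 23·9.6 + 209.8·tan21.7° = 220.8 + 83.5 = 304.3 kN/m
FS = R / T = 304.3 / 124.6 = 2.443

FS = 2.44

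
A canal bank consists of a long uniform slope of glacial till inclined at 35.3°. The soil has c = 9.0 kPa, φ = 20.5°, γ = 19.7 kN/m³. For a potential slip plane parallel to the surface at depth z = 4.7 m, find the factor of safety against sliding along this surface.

FS = 0.73

For an infinite slope with a slip plane parallel to the surface (no pore pressure): FS = [c + γz cos²β tanφ] / [γz sinβ cosβ].
γz = 19.7·4.7 = 92.59 kN/m²
Numerator = 9.0 + 92.59·cos²35.3°·tan20.5° = 9.0 + 92.59·0.6661·0.3739 = 32.058 kPa
Denominator = 92.59·sin35.3°·cos35.3° = 92.59·0.5779·0.8161 = 43.666 kPa
FS = 32.058 / 43.666 = 0.734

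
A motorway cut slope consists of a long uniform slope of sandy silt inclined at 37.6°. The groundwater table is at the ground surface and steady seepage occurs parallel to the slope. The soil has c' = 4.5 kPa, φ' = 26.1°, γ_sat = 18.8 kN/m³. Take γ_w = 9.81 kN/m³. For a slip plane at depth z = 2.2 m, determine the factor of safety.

FS = 0.53

With seepage parallel to the slope and the water table at the surface, the effective normal stress on the slip plane uses the buoyant unit weight γ' = γ_sat − γ_w while the driving shear stress uses γ_sat:
FS = [c' + γ' z cos²β tanφ'] / [γ_sat z sinβ cosβ]
γ' = 18.8 − 9.81 = 8.99 kN/m³
Numerator = 4.5 + 8.99·2.2·cos²37.6°·tan26.1° = 4.5 + 8.99·2.2·0.6277·0.4899 = 10.582 kPa
Denominator = 18.8·2.2·sin37.6°·cos37.6° = 18.8·2.2·0.6101·0.7923 = 19.994 kPa
FS = 10.582 / 19.994 = 0.529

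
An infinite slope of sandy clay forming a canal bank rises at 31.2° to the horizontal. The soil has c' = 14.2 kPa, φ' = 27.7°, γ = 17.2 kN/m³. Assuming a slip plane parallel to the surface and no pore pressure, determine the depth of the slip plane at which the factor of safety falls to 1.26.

z = 4.74 m

Setting FS = 1.26 in FS = [c' + γz cos²β tanφ'] / [γz sinβ cosβ] and solving for z:
z = c' / [γ cosβ (FS·sinβ − cosβ·tanφ')]
  = 14.2 / [17.2·cos31.2°·(1.26·sin31.2° − cos31.2°·tan27.7°)]
  = 14.2 / [17.2·0.8554·(1.26·0.5180 − 0.8554·0.5250)]
  = 14.2 / 2.9960 = 4.740 m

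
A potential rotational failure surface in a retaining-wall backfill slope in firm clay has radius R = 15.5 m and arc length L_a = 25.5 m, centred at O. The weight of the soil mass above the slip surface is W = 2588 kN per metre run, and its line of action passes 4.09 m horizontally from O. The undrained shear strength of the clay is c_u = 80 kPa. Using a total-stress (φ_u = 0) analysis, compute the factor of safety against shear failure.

Taking moments about the centre O, the resisting moment is provided by the undrained shear strength acting along the arc:
M_R = c_u·L_a·R = 80·25.50·15.5 = 31620.0 kN·m/m
M_D = W·d = 2588·4.09 = 10584.9 kN·m/m
FS = M_R / M_D = 31620.0 / 10584.9 = 2.987

FS = 2.99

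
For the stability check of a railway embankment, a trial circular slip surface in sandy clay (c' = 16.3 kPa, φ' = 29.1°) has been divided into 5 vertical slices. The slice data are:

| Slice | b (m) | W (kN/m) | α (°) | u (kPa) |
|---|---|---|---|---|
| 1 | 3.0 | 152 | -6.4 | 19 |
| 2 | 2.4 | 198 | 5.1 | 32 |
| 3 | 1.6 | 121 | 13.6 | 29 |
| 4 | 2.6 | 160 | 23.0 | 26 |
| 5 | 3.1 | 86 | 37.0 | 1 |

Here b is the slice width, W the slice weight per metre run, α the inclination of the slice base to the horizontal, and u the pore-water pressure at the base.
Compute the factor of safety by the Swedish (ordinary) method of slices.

FS = 3.21

Ordinary method of slices: FS = Σ[c'·Δl_i + (W_i cosα_i − u_i·Δl_i)·tanφ'] / Σ W_i sinα_i, with Δl_i = b_i / cosα_i.
Slice 1: Δl = 3.0/cos(-6.4°) = 3.019 m; N'_1 = 152·cos(-6.4°) − 19·3.019 = 93.7; c'Δl = 49.21; W sinα = -16.9
Slice 2: Δl = 2.4/cos5.1° = 2.410 m; N'_2 = 198·cos5.1° − 32·2.410 = 120.1; c'Δl = 39.28; W sinα = 17.6
Slice 3: Δl = 1.6/cos13.6° = 1.646 m; N'_3 = 121·cos13.6° − 29·1.646 = 69.9; c'Δl = 26.83; W sinα = 28.5
Slice 4: Δl = 2.6/cos23.0° = 2.825 m; N'_4 = 160·cos23.0° − 26·2.825 = 73.8; c'Δl = 46.04; W sinα = 62.5
Slice 5: Δl = 3.1/cos37.0° = 3.882 m; N'_5 = 86·cos37.0° − 1·3.882 = 64.8; c'Δl = 63.27; W sinα = 51.8
Σc'Δl = 224.6 kN/m; ΣN' = 422.3 kN/m; ΣW sinα = 143.4 kN/m
Resisting = 224.6 + 422.3·tan29.1° = 224.6 + 235.1 = 459.7 kN/m
FS = 459.7 / 143.4 = 3.206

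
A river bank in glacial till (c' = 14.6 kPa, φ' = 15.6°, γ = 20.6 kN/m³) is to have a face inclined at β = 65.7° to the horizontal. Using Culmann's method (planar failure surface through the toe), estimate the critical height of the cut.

Culmann's analysis gives the critical failure plane at α_cr = (β + φ')/2 = (65.7 + 15.6)/2 = 40.6°, and the critical height
H_c = (4c'/γ) · sinβ cosφ' / [1 − cos(β − φ')]
    = (4·14.6/20.6) · sin65.7°·cos15.6° / [1 − cos(50.1°)]
    = 2.835 · 0.9114·0.9632 / [1 − 0.6414]
    = 2.835 · 0.8778 / 0.3586
    = 6.94 m

H_c = 6.94 m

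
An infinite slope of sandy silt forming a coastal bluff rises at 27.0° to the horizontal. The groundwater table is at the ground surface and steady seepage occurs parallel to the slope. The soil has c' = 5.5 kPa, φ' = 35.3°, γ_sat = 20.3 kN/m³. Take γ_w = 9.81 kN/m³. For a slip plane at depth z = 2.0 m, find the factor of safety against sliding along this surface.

With seepage parallel to the slope and the water table at the surface, the effective normal stress on the slip plane uses the buoyant unit weight γ' = γ_sat − γ_w while the driving shear stress uses γ_sat:
FS = [c' + γ' z cos²β tanφ'] / [γ_sat z sinβ cosβ]
γ' = 20.3 − 9.81 = 10.49 kN/m³
Numerator = 5.5 + 10.49·2.0·cos²27.0°·tan35.3° = 5.5 + 10.49·2.0·0.7939·0.7080 = 17.293 kPa
Denominator = 20.3·2.0·sin27.0°·cos27.0° = 20.3·2.0·0.4540·0.8910 = 16.423 kPa
FS = 17.293 / 16.423 = 1.053

FS = 1.05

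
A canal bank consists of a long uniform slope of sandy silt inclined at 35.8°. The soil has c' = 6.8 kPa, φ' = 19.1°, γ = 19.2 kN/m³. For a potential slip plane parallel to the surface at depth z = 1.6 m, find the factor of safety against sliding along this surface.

FS = 0.95

For an infinite slope with a slip plane parallel to the surface (no pore pressure): FS = [c' + γz cos²β tanφ'] / [γz sinβ cosβ].
γz = 19.2·1.6 = 30.72 kN/m²
Numerator = 6.8 + 30.72·cos²35.8°·tan19.1° = 6.8 + 30.72·0.6578·0.3463 = 13.798 kPa
Denominator = 30.72·sin35.8°·cos35.8° = 30.72·0.5850·0.8111 = 14.575 kPa
FS = 13.798 / 14.575 = 0.947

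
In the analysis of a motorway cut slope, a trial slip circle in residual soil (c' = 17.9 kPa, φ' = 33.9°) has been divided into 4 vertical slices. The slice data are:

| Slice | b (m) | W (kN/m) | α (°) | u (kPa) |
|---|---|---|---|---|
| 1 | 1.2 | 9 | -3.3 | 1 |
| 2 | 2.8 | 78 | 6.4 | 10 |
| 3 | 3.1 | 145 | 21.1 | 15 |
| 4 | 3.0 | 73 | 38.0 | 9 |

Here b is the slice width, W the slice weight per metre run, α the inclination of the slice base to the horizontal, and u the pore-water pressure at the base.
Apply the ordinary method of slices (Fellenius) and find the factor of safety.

FS = 2.95

Ordinary method of slices: FS = Σ[c'·Δl_i + (W_i cosα_i − u_i·Δl_i)·tanφ'] / Σ W_i sinα_i, with Δl_i = b_i / cosα_i.
Slice 1: Δl = 1.2/cos(-3.3°) = 1.202 m; N'_1 = 9·cos(-3.3°) − 1·1.202 = 7.8; c'Δl = 21.52; W sinα = -0.5
Slice 2: Δl = 2.8/cos6.4° = 2.818 m; N'_2 = 78·cos6.4° − 10·2.818 = 49.3; c'Δl = 50.43; W sinα = 8.7
Slice 3: Δl = 3.1/cos21.1° = 3.323 m; N'_3 = 145·cos21.1° − 15·3.323 = 85.4; c'Δl = 59.48; W sinα = 52.2
Slice 4: Δl = 3.0/cos38.0° = 3.807 m; N'_4 = 73·cos38.0° − 9·3.807 = 23.3; c'Δl = 68.15; W sinα = 44.9
Σc'Δl = 199.6 kN/m; ΣN' = 165.8 kN/m; ΣW sinα = 105.3 kN/m
Resisting = 199.6 + 165.8·tan33.9° = 199.6 + 111.4 = 311.0 kN/m
FS = 311.0 / 105.3 = 2.953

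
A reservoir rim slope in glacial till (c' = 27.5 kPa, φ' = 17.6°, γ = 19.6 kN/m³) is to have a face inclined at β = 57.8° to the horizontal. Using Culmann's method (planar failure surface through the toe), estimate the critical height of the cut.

H_c = 19.16 m

Culmann's analysis gives the critical failure plane at α_cr = (β + φ')/2 = (57.8 + 17.6)/2 = 37.7°, and the critical height
H_c = (4c'/γ) · sinβ cosφ' / [1 − cos(β − φ')]
    = (4·27.5/19.6) · sin57.8°·cos17.6° / [1 − cos(40.2°)]
    = 5.612 · 0.8462·0.9532 / [1 − 0.7638]
    = 5.612 · 0.8066 / 0.2362
    = 19.16 m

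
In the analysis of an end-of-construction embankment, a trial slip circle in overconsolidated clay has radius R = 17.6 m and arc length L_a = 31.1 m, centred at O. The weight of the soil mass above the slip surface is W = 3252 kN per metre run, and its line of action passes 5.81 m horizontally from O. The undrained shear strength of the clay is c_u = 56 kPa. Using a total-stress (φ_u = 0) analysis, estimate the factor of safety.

FS = 1.62

Taking moments about the centre O, the resisting moment is provided by the undrained shear strength acting along the arc:
M_R = c_u·L_a·R = 56·31.10·17.6 = 30652.2 kN·m/m
M_D = W·d = 3252·5.81 = 18894.1 kN·m/m
FS = M_R / M_D = 30652.2 / 18894.1 = 1.622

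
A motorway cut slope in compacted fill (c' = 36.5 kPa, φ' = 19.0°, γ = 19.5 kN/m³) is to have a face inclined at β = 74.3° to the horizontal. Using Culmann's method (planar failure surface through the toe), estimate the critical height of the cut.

Culmann's analysis gives the critical failure plane at α_cr = (β + φ')/2 = (74.3 + 19.0)/2 = 46.6°, and the critical height
H_c = (4c'/γ) · sinβ cosφ' / [1 − cos(β − φ')]
    = (4·36.5/19.5) · sin74.3°·cos19.0° / [1 − cos(55.3°)]
    = 7.487 · 0.9627·0.9455 / [1 − 0.5693]
    = 7.487 · 0.9102 / 0.4307
    = 15.82 m

H_c = 15.82 m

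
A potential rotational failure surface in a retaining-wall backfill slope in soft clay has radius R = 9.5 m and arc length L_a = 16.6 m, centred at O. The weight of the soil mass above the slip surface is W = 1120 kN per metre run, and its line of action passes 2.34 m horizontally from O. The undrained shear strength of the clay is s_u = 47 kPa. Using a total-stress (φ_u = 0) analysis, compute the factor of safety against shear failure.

Taking moments about the centre O, the resisting moment is provided by the undrained shear strength acting along the arc:
M_R = s_u·L_a·R = 47·16.60·9.5 = 7411.9 kN·m/m
M_D = W·d = 1120·2.34 = 2620.8 kN·m/m
FS = M_R / M_D = 7411.9 / 2620.8 = 2.828

FS = 2.83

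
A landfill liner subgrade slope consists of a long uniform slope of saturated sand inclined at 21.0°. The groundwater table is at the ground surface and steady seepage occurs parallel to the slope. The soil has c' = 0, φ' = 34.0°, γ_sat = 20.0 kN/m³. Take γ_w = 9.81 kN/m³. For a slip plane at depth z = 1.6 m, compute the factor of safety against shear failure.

FS = 0.90

With seepage parallel to the slope and the water table at the surface, the effective normal stress on the slip plane uses the buoyant unit weight γ' = γ_sat − γ_w while the driving shear stress uses γ_sat:
FS = [c' + γ' z cos²β tanφ'] / [γ_sat z sinβ cosβ]
(For c' = 0 this reduces to FS = (γ'/γ_sat)·tanφ'/tanβ.)
γ' = 20.0 − 9.81 = 10.19 kN/m³
Numerator = 0.0 + 10.19·1.6·cos²21.0°·tan34.0° = 0.0 + 10.19·1.6·0.8716·0.6745 = 9.585 kPa
Denominator = 20.0·1.6·sin21.0°·cos21.0° = 20.0·1.6·0.3584·0.9336 = 10.706 kPa
FS = 9.585 / 10.706 = 0.895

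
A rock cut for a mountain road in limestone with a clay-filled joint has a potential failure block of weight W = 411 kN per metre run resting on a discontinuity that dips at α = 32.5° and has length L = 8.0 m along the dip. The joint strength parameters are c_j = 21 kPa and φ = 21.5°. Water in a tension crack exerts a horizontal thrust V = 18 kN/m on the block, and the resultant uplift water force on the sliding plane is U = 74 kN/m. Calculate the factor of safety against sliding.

FS = 1.15

Resolving the block weight along and normal to the plane and applying the Mohr–Coulomb strength on the joint:
N' = W cosα − U − V sinα = 411·cos32.5° − 74 − 18·sin32.5° = 263.0 kN/m
Driving force T = W sinα + V cosα = 411·sin32.5° + 18·cos32.5° = 236.0 kN/m
Resisting force R = c_j·L + N'·tanφ = 21·8.0 + 263.0·tan21.5° = 168.0 + 103.6 = 271.6 kN/m
FS = R / T = 271.6 / 236.0 = 1.151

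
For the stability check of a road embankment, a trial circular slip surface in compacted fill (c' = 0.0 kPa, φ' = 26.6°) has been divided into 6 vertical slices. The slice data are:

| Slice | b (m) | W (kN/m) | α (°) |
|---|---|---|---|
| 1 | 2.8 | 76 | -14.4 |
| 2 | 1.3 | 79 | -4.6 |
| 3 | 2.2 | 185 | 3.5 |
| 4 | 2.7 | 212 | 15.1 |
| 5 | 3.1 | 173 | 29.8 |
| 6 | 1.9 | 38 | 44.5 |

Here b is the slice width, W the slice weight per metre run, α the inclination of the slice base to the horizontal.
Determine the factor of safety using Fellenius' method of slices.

Ordinary method of slices: FS = Σ[c'·Δl_i + (W_i cosα_i)·tanφ'] / Σ W_i sinα_i, with Δl_i = b_i / cosα_i.
Slice 1: Δl = 2.8/cos(-14.4°) = 2.891 m; N'_1 = 76·cos(-14.4°) = 73.6; c'Δl = 0.00; W sinα = -18.9
Slice 2: Δl = 1.3/cos(-4.6°) = 1.304 m; N'_2 = 79·cos(-4.6°) = 78.7; c'Δl = 0.00; W sinα = -6.3
Slice 3: Δl = 2.2/cos3.5° = 2.204 m; N'_3 = 185·cos3.5° = 184.7; c'Δl = 0.00; W sinα = 11.3
Slice 4: Δl = 2.7/cos15.1° = 2.797 m; N'_4 = 212·cos15.1° = 204.7; c'Δl = 0.00; W sinα = 55.2
Slice 5: Δl = 3.1/cos29.8° = 3.572 m; N'_5 = 173·cos29.8° = 150.1; c'Δl = 0.00; W sinα = 86.0
Slice 6: Δl = 1.9/cos44.5° = 2.664 m; N'_6 = 38·cos44.5° = 27.1; c'Δl = 0.00; W sinα = 26.6
Σc'Δl = 0.0 kN/m; ΣN' = 718.9 kN/m; ΣW sinα = 153.9 kN/m
Resisting = 0.0 + 718.9·tan26.6° = 0.0 + 360.0 = 360.0 kN/m
FS = 360.0 / 153.9 = 2.339

FS = 2.34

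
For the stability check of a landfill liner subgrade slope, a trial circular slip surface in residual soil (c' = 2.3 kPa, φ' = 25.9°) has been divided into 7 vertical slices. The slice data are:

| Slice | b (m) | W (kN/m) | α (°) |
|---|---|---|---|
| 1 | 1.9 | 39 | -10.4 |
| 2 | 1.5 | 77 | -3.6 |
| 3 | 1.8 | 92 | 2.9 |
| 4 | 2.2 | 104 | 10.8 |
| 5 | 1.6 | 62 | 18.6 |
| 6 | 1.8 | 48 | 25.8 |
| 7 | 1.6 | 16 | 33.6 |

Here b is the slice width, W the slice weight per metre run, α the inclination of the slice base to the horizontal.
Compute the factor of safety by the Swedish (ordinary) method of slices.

FS = 3.82

Ordinary method of slices: FS = Σ[c'·Δl_i + (W_i cosα_i)·tanφ'] / Σ W_i sinα_i, with Δl_i = b_i / cosα_i.
Slice 1: Δl = 1.9/cos(-10.4°) = 1.932 m; N'_1 = 39·cos(-10.4°) = 38.4; c'Δl = 4.44; W sinα = -7.0
Slice 2: Δl = 1.5/cos(-3.6°) = 1.503 m; N'_2 = 77·cos(-3.6°) = 76.8; c'Δl = 3.46; W sinα = -4.8
Slice 3: Δl = 1.8/cos2.9° = 1.802 m; N'_3 = 92·cos2.9° = 91.9; c'Δl = 4.15; W sinα = 4.7
Slice 4: Δl = 2.2/cos10.8° = 2.240 m; N'_4 = 104·cos10.8° = 102.2; c'Δl = 5.15; W sinα = 19.5
Slice 5: Δl = 1.6/cos18.6° = 1.688 m; N'_5 = 62·cos18.6° = 58.8; c'Δl = 3.88; W sinα = 19.8
Slice 6: Δl = 1.8/cos25.8° = 1.999 m; N'_6 = 48·cos25.8° = 43.2; c'Δl = 4.60; W sinα = 20.9
Slice 7: Δl = 1.6/cos33.6° = 1.921 m; N'_7 = 16·cos33.6° = 13.3; c'Δl = 4.42; W sinα = 8.9
Σc'Δl = 30.1 kN/m; ΣN' = 424.6 kN/m; ΣW sinα = 61.8 kN/m
Resisting = 30.1 + 424.6·tan25.9° = 30.1 + 206.2 = 236.2 kN/m
FS = 236.2 / 61.8 = 3.824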